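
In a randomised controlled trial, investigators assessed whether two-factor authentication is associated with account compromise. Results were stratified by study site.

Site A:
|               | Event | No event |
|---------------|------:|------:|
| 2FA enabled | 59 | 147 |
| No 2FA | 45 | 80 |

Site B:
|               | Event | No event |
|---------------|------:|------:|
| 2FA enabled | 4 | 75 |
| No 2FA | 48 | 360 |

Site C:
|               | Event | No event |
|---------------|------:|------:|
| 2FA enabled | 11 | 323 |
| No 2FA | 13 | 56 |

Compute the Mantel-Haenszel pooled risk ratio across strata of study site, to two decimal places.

0.59

RR_MH = Σ(aᵢ·n₀ᵢ/nᵢ) / Σ(cᵢ·n₁ᵢ/nᵢ), with n₁ᵢ = aᵢ+bᵢ (exposed), n₀ᵢ = cᵢ+dᵢ (unexposed), nᵢ = n₁ᵢ+n₀ᵢ.
Stratum 1 (Site A): n₁ = 206, n₀ = 125, n = 331; a·n₀/n = 59·125/331 = 22.2810; c·n₁/n = 45·206/331 = 28.0060
Stratum 2 (Site B): n₁ = 79, n₀ = 408, n = 487; a·n₀/n = 4·408/487 = 3.3511; c·n₁/n = 48·79/487 = 7.7864
Stratum 3 (Site C): n₁ = 334, n₀ = 69, n = 403; a·n₀/n = 11·69/403 = 1.8834; c·n₁/n = 13·334/403 = 10.7742
RR_MH = (22.2810 + 3.3511 + 1.8834) / (28.0060 + 7.7864 + 10.7742) = 27.5155 / 46.5667 = 0.59088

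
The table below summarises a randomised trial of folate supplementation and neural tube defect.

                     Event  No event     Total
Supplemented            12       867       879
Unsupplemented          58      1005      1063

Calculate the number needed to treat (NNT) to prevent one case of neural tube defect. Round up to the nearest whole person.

Risk in treated group = 12/879 = 0.01365; risk in control = 58/1063 = 0.05456.
Absolute risk reduction = 0.05456 − 0.01365 = 0.04091
NNT = 1 / ARR = 1 / 0.04091 = 24.443 → round up → 25

25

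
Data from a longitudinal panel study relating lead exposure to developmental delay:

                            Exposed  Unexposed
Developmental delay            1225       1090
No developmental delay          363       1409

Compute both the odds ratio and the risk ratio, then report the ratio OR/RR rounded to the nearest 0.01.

2.47

Reading the table with exposure as columns: a = 1225 (Exposed, case), b = 363 (Exposed, non-case), c = 1090 (Unexposed, case), d = 1409.
OR = (1225·1409)/(363·1090) = 1726025/395670 = 4.36228
Risk in exposed = 1225/1588 = 0.77141; risk in unexposed = 1090/2499 = 0.43617; RR = 1.76858
OR/RR = 4.36228 / 1.76858 = 2.46654
The outcome is not rare, so the OR lies further from 1 than the RR.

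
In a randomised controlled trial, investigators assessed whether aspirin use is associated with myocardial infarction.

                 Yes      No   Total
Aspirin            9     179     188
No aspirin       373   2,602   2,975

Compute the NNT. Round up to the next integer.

13

Risk in treated group = 9/188 = 0.04787; risk in control = 373/2975 = 0.12538.
Absolute risk reduction = 0.12538 − 0.04787 = 0.07751
NNT = 1 / ARR = 1 / 0.07751 = 12.902 → round up → 13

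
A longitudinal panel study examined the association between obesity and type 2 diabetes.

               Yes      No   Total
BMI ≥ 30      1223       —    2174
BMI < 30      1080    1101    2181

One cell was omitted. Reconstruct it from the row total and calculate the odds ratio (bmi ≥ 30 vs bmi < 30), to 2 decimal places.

The missing cell is in the exposed row: 2174 − 1223 = 951.
So a = 1223, b = 951, c = 1080, d = 1101.
OR = (a·d)/(b·c) = (1223 × 1101) / (951 × 1080) = 1346523 / 1027080 = 1.31102

1.31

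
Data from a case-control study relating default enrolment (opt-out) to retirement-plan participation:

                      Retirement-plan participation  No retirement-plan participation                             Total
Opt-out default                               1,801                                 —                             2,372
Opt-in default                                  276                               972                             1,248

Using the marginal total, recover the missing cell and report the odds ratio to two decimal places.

The missing cell is in the exposed row: 2372 − 1801 = 571.
So a = 1801, b = 571, c = 276, d = 972.
OR = (a·d)/(b·c) = (1801 × 972) / (571 × 276) = 1750572 / 157596 = 11.10797

11.11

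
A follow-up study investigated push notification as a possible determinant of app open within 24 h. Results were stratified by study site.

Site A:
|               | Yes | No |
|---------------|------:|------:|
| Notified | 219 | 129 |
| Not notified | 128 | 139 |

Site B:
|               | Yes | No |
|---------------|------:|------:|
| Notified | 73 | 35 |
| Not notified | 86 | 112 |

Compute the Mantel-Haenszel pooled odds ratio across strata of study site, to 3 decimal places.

2.078

OR_MH = Σ(aᵢdᵢ/nᵢ) / Σ(bᵢcᵢ/nᵢ), where nᵢ is the stratum total.
Stratum 1 (Site A): n = 615; a·d/n = 219·139/615 = 49.4976; b·c/n = 129·128/615 = 26.8488
Stratum 2 (Site B): n = 306; a·d/n = 73·112/306 = 26.7190; b·c/n = 35·86/306 = 9.8366
OR_MH = (49.4976 + 26.7190) / (26.8488 + 9.8366) = 76.2165 / 36.6854 = 2.07757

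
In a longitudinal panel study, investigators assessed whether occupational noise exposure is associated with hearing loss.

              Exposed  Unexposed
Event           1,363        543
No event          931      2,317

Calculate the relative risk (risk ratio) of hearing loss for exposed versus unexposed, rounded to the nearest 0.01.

Reading the table with exposure as columns: a = 1363 (Exposed, case), b = 931 (Exposed, non-case), c = 543 (Unexposed, case), d = 2317.
Risk in exposed = 1363/2294 = 0.59416; risk in unexposed = 543/2860 = 0.18986.
RR = 0.59416 / 0.18986 = 3.12945
The risk among the exposed is 3.13 times that among the unexposed.

3.13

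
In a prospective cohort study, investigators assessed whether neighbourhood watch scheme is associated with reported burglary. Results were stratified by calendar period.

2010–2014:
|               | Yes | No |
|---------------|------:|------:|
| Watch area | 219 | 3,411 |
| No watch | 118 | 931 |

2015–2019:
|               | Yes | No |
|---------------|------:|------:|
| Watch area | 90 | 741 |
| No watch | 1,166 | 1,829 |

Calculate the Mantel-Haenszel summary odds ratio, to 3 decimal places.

OR_MH = Σ(aᵢdᵢ/nᵢ) / Σ(bᵢcᵢ/nᵢ), where nᵢ is the stratum total.
Stratum 1 (2010–2014): n = 4679; a·d/n = 219·931/4679 = 43.5753; b·c/n = 3411·118/4679 = 86.0222
Stratum 2 (2015–2019): n = 3826; a·d/n = 90·1829/3826 = 43.0240; b·c/n = 741·1166/3826 = 225.8249
OR_MH = (43.5753 + 43.0240) / (86.0222 + 225.8249) = 86.5994 / 311.8471 = 0.27770

0.278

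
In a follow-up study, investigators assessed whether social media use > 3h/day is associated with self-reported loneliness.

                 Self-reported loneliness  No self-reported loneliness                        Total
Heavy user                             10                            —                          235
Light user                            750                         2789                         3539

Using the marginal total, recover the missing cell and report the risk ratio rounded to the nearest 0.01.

0.20

The missing cell is in the exposed row: 235 − 10 = 225.
So a = 10, b = 225, c = 750, d = 2789.
RR = [a/(a+b)] / [c/(c+d)] = (10/235) / (750/3539) = 0.04255/0.21192 = 0.20079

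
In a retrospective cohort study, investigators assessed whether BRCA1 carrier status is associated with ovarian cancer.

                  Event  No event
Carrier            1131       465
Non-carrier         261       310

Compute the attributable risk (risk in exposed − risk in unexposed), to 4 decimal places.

0.2516

Cells: a = 1131, b = 465, c = 261, d = 310.
Risk in exposed = 1131/1596 = 0.708647; risk in unexposed = 261/571 = 0.457093.
Risk difference = 0.708647 − 0.457093 = 0.251554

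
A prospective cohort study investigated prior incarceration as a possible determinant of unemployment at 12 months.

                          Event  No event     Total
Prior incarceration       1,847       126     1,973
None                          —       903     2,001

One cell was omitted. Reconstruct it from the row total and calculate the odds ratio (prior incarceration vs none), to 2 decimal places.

12.06

The missing cell is in the unexposed row: 2001 − 903 = 1098.
So a = 1847, b = 126, c = 1098, d = 903.
OR = (a·d)/(b·c) = (1847 × 903) / (126 × 1098) = 1667841 / 138348 = 12.05540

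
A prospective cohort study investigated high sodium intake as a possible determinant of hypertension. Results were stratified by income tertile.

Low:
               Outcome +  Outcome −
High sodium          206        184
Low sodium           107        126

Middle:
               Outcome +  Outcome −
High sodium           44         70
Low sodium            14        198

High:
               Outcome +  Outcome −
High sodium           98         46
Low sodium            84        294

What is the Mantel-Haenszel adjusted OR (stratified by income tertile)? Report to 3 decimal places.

2.942

OR_MH = Σ(aᵢdᵢ/nᵢ) / Σ(bᵢcᵢ/nᵢ), where nᵢ is the stratum total.
Stratum 1 (Low): n = 623; a·d/n = 206·126/623 = 41.6629; b·c/n = 184·107/623 = 31.6019
Stratum 2 (Middle): n = 326; a·d/n = 44·198/326 = 26.7239; b·c/n = 70·14/326 = 3.0061
Stratum 3 (High): n = 522; a·d/n = 98·294/522 = 55.1954; b·c/n = 46·84/522 = 7.4023
OR_MH = (41.6629 + 26.7239 + 55.1954) / (31.6019 + 3.0061 + 7.4023) = 123.5823 / 42.0104 = 2.94171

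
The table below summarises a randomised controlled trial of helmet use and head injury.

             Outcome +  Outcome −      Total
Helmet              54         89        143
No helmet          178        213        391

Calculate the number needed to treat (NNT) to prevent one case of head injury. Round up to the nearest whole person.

Risk in treated group = 54/143 = 0.37762; risk in control = 178/391 = 0.45524.
Absolute risk reduction = 0.45524 − 0.37762 = 0.07762
NNT = 1 / ARR = 1 / 0.07762 = 12.883 → round up → 13

13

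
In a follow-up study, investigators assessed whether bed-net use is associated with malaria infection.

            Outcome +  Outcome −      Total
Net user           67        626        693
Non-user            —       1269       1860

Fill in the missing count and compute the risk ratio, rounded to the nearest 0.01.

The missing cell is in the unexposed row: 1860 − 1269 = 591.
So a = 67, b = 626, c = 591, d = 1269.
RR = [a/(a+b)] / [c/(c+d)] = (67/693) / (591/1860) = 0.09668/0.31774 = 0.30428

0.30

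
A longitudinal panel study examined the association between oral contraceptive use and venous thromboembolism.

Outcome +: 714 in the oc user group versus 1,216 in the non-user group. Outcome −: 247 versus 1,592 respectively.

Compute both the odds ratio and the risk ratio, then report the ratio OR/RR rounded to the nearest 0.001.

2.206

From the description: a = 714, b = 247, c = 1216, d = 1592.
OR = (714·1592)/(247·1216) = 1136688/300352 = 3.78452
Risk in exposed = 714/961 = 0.74298; risk in unexposed = 1216/2808 = 0.43305; RR = 1.71569
OR/RR = 3.78452 / 1.71569 = 2.20583
The outcome is not rare, so the OR lies further from 1 than the RR.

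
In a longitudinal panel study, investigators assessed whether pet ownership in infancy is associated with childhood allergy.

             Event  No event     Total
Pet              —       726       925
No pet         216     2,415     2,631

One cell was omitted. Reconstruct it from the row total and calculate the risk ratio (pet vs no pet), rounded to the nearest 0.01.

The missing cell is in the exposed row: 925 − 726 = 199.
So a = 199, b = 726, c = 216, d = 2415.
RR = [a/(a+b)] / [c/(c+d)] = (199/925) / (216/2631) = 0.21514/0.08210 = 2.62047

2.62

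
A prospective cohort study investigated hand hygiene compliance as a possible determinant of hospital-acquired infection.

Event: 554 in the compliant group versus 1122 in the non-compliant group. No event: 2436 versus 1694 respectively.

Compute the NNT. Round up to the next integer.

5

Risk in treated group = 554/2990 = 0.18528; risk in control = 1122/2816 = 0.39844.
Absolute risk reduction = 0.39844 − 0.18528 = 0.21315
NNT = 1 / ARR = 1 / 0.21315 = 4.691 → round up → 5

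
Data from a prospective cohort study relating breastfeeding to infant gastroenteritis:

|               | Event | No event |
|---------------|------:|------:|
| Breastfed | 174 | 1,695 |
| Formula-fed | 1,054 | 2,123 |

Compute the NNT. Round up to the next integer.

5

Risk in treated group = 174/1869 = 0.09310; risk in control = 1054/3177 = 0.33176.
Absolute risk reduction = 0.33176 − 0.09310 = 0.23866
NNT = 1 / ARR = 1 / 0.23866 = 4.190 → round up → 5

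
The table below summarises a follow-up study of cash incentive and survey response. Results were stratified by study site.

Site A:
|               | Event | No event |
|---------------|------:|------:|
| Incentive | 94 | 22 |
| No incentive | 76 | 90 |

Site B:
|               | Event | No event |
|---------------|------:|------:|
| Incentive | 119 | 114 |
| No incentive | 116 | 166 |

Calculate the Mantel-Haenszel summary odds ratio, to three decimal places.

2.163

OR_MH = Σ(aᵢdᵢ/nᵢ) / Σ(bᵢcᵢ/nᵢ), where nᵢ is the stratum total.
Stratum 1 (Site A): n = 282; a·d/n = 94·90/282 = 30.0000; b·c/n = 22·76/282 = 5.9291
Stratum 2 (Site B): n = 515; a·d/n = 119·166/515 = 38.3573; b·c/n = 114·116/515 = 25.6777
OR_MH = (30.0000 + 38.3573) / (5.9291 + 25.6777) = 68.3573 / 31.6067 = 2.16274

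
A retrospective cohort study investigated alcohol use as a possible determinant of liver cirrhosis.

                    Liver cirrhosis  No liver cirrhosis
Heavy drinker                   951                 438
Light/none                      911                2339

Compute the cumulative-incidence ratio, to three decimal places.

2.443

Cells: a = 951, b = 438, c = 911, d = 2339.
Risk in exposed = 951/1389 = 0.68467; risk in unexposed = 911/3250 = 0.28031.
RR = 0.68467 / 0.28031 = 2.44255
The risk among the exposed is 2.44 times that among the unexposed.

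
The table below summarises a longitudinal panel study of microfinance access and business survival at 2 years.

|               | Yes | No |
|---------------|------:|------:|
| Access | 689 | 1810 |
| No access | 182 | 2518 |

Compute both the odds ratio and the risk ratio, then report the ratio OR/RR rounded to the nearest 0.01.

Cells: a = 689, b = 1810, c = 182, d = 2518.
OR = (689·2518)/(1810·182) = 1734902/329420 = 5.26654
Risk in exposed = 689/2499 = 0.27571; risk in unexposed = 182/2700 = 0.06741; RR = 4.09021
OR/RR = 5.26654 / 4.09021 = 1.28760
The outcome is not rare, so the OR lies further from 1 than the RR.

1.29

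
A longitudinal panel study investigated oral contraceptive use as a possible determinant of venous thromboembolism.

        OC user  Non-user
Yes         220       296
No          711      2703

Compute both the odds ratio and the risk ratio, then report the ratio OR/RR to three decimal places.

Reading the table with exposure as columns: a = 220 (OC user, case), b = 711 (OC user, non-case), c = 296 (Non-user, case), d = 2703.
OR = (220·2703)/(711·296) = 594660/210456 = 2.82558
Risk in exposed = 220/931 = 0.23631; risk in unexposed = 296/2999 = 0.09870; RR = 2.39419
OR/RR = 2.82558 / 2.39419 = 1.18018
The outcome is not rare, so the OR lies further from 1 than the RR.

1.180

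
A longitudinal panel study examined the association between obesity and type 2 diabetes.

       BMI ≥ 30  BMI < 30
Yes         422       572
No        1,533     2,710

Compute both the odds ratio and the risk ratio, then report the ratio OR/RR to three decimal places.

1.053

Reading the table with exposure as columns: a = 422 (BMI ≥ 30, case), b = 1533 (BMI ≥ 30, non-case), c = 572 (BMI < 30, case), d = 2710.
OR = (422·2710)/(1533·572) = 1143620/876876 = 1.30420
Risk in exposed = 422/1955 = 0.21586; risk in unexposed = 572/3282 = 0.17428; RR = 1.23853
OR/RR = 1.30420 / 1.23853 = 1.05302
The outcome is not rare, so the OR lies further from 1 than the RR.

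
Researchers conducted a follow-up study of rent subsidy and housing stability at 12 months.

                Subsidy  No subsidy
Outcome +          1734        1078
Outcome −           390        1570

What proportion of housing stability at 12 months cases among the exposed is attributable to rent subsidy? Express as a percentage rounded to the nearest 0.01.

Reading the table with exposure as columns: a = 1734 (Subsidy, case), b = 390 (Subsidy, non-case), c = 1078 (No subsidy, case), d = 1570.
Risk in exposed = 1734/2124 = 0.81638; risk in unexposed = 1078/2648 = 0.40710.
RR = 0.81638/0.40710 = 2.00537
AR% = (RR − 1)/RR × 100 = (2.00537 − 1)/2.00537 × 100 = 50.1338%

50.13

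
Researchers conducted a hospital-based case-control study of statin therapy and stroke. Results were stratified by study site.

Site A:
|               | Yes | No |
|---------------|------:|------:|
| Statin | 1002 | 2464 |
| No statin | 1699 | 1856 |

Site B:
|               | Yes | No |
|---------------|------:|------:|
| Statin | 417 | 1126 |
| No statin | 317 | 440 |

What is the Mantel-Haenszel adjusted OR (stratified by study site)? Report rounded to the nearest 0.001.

OR_MH = Σ(aᵢdᵢ/nᵢ) / Σ(bᵢcᵢ/nᵢ), where nᵢ is the stratum total.
Stratum 1 (Site A): n = 7021; a·d/n = 1002·1856/7021 = 264.8785; b·c/n = 2464·1699/7021 = 596.2592
Stratum 2 (Site B): n = 2300; a·d/n = 417·440/2300 = 79.7739; b·c/n = 1126·317/2300 = 155.1922
OR_MH = (264.8785 + 79.7739) / (596.2592 + 155.1922) = 344.6524 / 751.4514 = 0.45865

0.459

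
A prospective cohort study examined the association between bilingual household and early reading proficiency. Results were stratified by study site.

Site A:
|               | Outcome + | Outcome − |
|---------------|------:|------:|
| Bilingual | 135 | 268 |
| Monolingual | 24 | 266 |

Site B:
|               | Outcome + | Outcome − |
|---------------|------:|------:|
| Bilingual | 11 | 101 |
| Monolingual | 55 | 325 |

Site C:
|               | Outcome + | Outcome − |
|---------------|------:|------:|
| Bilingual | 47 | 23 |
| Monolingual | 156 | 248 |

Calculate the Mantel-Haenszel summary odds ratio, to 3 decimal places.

OR_MH = Σ(aᵢdᵢ/nᵢ) / Σ(bᵢcᵢ/nᵢ), where nᵢ is the stratum total.
Stratum 1 (Site A): n = 693; a·d/n = 135·266/693 = 51.8182; b·c/n = 268·24/693 = 9.2814
Stratum 2 (Site B): n = 492; a·d/n = 11·325/492 = 7.2663; b·c/n = 101·55/492 = 11.2907
Stratum 3 (Site C): n = 474; a·d/n = 47·248/474 = 24.5907; b·c/n = 23·156/474 = 7.5696
OR_MH = (51.8182 + 7.2663 + 24.5907) / (9.2814 + 11.2907 + 7.5696) = 83.6752 / 28.1417 = 2.97336

2.973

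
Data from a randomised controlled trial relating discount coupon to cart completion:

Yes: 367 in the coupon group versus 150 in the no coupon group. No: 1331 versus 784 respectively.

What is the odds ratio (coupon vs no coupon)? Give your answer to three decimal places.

From the description: a = 367, b = 1331, c = 150, d = 784.
OR = (a·d)/(b·c) = (367 × 784) / (1331 × 150) = 287728 / 199650 = 1.44116
The odds of cart completion are about 1.44 times as high in the coupon group.

1.441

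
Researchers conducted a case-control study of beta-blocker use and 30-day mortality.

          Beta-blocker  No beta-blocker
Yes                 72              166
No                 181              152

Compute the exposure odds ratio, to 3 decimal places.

0.364

Reading the table with exposure as columns: a = 72 (Beta-blocker, case), b = 181 (Beta-blocker, non-case), c = 166 (No beta-blocker, case), d = 152.
OR = (a·d)/(b·c) = (72 × 152) / (181 × 166) = 10944 / 30046 = 0.36424
Exposure is associated with lower odds of 30-day mortality (OR = 0.36 < 1).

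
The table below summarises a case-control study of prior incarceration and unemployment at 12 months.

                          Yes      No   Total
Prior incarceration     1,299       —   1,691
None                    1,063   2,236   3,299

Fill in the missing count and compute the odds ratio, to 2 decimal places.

6.97

The missing cell is in the exposed row: 1691 − 1299 = 392.
So a = 1299, b = 392, c = 1063, d = 2236.
OR = (a·d)/(b·c) = (1299 × 2236) / (392 × 1063) = 2904564 / 416696 = 6.97046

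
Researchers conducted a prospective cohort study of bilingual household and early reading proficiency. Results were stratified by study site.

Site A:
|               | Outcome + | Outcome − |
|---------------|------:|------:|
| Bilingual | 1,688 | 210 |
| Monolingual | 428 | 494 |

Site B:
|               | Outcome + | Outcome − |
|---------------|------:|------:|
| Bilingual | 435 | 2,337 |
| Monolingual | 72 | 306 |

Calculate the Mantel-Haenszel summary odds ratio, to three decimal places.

OR_MH = Σ(aᵢdᵢ/nᵢ) / Σ(bᵢcᵢ/nᵢ), where nᵢ is the stratum total.
Stratum 1 (Site A): n = 2820; a·d/n = 1688·494/2820 = 295.6993; b·c/n = 210·428/2820 = 31.8723
Stratum 2 (Site B): n = 3150; a·d/n = 435·306/3150 = 42.2571; b·c/n = 2337·72/3150 = 53.4171
OR_MH = (295.6993 + 42.2571) / (31.8723 + 53.4171) = 337.9564 / 85.2895 = 3.96246

3.962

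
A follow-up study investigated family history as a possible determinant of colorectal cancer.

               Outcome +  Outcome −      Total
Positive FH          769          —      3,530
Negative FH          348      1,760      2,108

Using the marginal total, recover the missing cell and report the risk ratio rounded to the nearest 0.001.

The missing cell is in the exposed row: 3530 − 769 = 2761.
So a = 769, b = 2761, c = 348, d = 1760.
RR = [a/(a+b)] / [c/(c+d)] = (769/3530) / (348/2108) = 0.21785/0.16509 = 1.31960

1.320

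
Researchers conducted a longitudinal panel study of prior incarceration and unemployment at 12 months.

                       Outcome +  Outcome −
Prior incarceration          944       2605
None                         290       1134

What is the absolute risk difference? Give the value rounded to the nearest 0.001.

Cells: a = 944, b = 2605, c = 290, d = 1134.
Risk in exposed = 944/3549 = 0.265990; risk in unexposed = 290/1424 = 0.203652.
Risk difference = 0.265990 − 0.203652 = 0.062339

0.062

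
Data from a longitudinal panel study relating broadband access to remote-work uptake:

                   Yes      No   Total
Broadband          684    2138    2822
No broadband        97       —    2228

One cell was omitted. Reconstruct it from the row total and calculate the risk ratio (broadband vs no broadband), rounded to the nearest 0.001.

5.567

The missing cell is in the unexposed row: 2228 − 97 = 2131.
So a = 684, b = 2138, c = 97, d = 2131.
RR = [a/(a+b)] / [c/(c+d)] = (684/2822) / (97/2228) = 0.24238/0.04354 = 5.56727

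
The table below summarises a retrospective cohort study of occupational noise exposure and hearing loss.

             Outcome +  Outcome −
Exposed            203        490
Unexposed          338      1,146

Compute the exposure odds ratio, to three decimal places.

1.405

Cells: a = 203, b = 490, c = 338, d = 1146.
OR = (a·d)/(b·c) = (203 × 1146) / (490 × 338) = 232638 / 165620 = 1.40465
The odds of hearing loss are about 1.40 times as high in the exposed group.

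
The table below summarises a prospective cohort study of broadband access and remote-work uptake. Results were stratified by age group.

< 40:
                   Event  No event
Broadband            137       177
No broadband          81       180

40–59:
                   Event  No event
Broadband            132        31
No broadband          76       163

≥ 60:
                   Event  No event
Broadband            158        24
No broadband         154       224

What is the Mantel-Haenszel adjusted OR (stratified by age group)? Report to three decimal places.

OR_MH = Σ(aᵢdᵢ/nᵢ) / Σ(bᵢcᵢ/nᵢ), where nᵢ is the stratum total.
Stratum 1 (< 40): n = 575; a·d/n = 137·180/575 = 42.8870; b·c/n = 177·81/575 = 24.9339
Stratum 2 (40–59): n = 402; a·d/n = 132·163/402 = 53.5224; b·c/n = 31·76/402 = 5.8607
Stratum 3 (≥ 60): n = 560; a·d/n = 158·224/560 = 63.2000; b·c/n = 24·154/560 = 6.6000
OR_MH = (42.8870 + 53.5224 + 63.2000) / (24.9339 + 5.8607 + 6.6000) = 159.6093 / 37.3946 = 4.26824

4.268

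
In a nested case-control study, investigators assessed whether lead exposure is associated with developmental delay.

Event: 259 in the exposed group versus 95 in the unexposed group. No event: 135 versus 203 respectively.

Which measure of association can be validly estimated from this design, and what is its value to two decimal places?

4.10

From the description: a = 259, b = 135, c = 95, d = 203.
This is a nested case-control study: participants were sampled on outcome status, so risks in the source population cannot be estimated directly — relative risk is not valid here. The odds ratio is the appropriate measure.
OR = (a·d)/(b·c) = (259 × 203) / (135 × 95) = 52577 / 12825 = 4.09957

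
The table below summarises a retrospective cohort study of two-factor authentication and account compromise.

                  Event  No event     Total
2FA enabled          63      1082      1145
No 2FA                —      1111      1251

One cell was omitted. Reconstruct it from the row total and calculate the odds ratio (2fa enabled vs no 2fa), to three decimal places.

0.462

The missing cell is in the unexposed row: 1251 − 1111 = 140.
So a = 63, b = 1082, c = 140, d = 1111.
OR = (a·d)/(b·c) = (63 × 1111) / (1082 × 140) = 69993 / 151480 = 0.46206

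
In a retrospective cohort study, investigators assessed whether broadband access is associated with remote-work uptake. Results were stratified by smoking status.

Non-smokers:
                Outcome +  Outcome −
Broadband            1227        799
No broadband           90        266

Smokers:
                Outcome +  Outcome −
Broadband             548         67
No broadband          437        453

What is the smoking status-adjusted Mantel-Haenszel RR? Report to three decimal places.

1.989

RR_MH = Σ(aᵢ·n₀ᵢ/nᵢ) / Σ(cᵢ·n₁ᵢ/nᵢ), with n₁ᵢ = aᵢ+bᵢ (exposed), n₀ᵢ = cᵢ+dᵢ (unexposed), nᵢ = n₁ᵢ+n₀ᵢ.
Stratum 1 (Non-smokers): n₁ = 2026, n₀ = 356, n = 2382; a·n₀/n = 1227·356/2382 = 183.3804; c·n₁/n = 90·2026/2382 = 76.5491
Stratum 2 (Smokers): n₁ = 615, n₀ = 890, n = 1505; a·n₀/n = 548·890/1505 = 324.0664; c·n₁/n = 437·615/1505 = 178.5748
RR_MH = (183.3804 + 324.0664) / (76.5491 + 178.5748) = 507.4468 / 255.1239 = 1.98902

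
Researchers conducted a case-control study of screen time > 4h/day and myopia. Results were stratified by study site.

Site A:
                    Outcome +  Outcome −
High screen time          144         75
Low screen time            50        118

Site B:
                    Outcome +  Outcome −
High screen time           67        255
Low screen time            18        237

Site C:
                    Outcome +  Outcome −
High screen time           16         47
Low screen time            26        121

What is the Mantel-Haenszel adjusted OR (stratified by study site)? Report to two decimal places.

3.44

OR_MH = Σ(aᵢdᵢ/nᵢ) / Σ(bᵢcᵢ/nᵢ), where nᵢ is the stratum total.
Stratum 1 (Site A): n = 387; a·d/n = 144·118/387 = 43.9070; b·c/n = 75·50/387 = 9.6899
Stratum 2 (Site B): n = 577; a·d/n = 67·237/577 = 27.5199; b·c/n = 255·18/577 = 7.9549
Stratum 3 (Site C): n = 210; a·d/n = 16·121/210 = 9.2190; b·c/n = 47·26/210 = 5.8190
OR_MH = (43.9070 + 27.5199 + 9.2190) / (9.6899 + 7.9549 + 5.8190) = 80.6460 / 23.4639 = 3.43702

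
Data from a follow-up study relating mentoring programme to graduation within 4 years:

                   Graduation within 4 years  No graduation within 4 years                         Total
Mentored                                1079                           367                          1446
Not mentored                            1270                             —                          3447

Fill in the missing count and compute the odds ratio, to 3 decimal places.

5.040

The missing cell is in the unexposed row: 3447 − 1270 = 2177.
So a = 1079, b = 367, c = 1270, d = 2177.
OR = (a·d)/(b·c) = (1079 × 2177) / (367 × 1270) = 2348983 / 466090 = 5.03976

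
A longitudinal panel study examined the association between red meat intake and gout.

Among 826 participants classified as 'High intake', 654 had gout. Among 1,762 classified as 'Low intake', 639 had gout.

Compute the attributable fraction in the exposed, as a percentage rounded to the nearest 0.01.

54.20

From the description: a = 654, b = 172, c = 639, d = 1123.
Risk in exposed = 654/826 = 0.79177; risk in unexposed = 639/1762 = 0.36266.
RR = 0.79177/0.36266 = 2.18325
AR% = (RR − 1)/RR × 100 = (2.18325 − 1)/2.18325 × 100 = 54.1966%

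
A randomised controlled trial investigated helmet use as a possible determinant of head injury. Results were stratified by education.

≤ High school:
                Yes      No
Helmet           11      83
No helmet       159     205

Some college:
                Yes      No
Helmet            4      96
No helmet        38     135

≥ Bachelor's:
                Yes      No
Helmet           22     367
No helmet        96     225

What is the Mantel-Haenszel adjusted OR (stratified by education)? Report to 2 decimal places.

OR_MH = Σ(aᵢdᵢ/nᵢ) / Σ(bᵢcᵢ/nᵢ), where nᵢ is the stratum total.
Stratum 1 (≤ High school): n = 458; a·d/n = 11·205/458 = 4.9236; b·c/n = 83·159/458 = 28.8144
Stratum 2 (Some college): n = 273; a·d/n = 4·135/273 = 1.9780; b·c/n = 96·38/273 = 13.3626
Stratum 3 (≥ Bachelor's): n = 710; a·d/n = 22·225/710 = 6.9718; b·c/n = 367·96/710 = 49.6225
OR_MH = (4.9236 + 1.9780 + 6.9718) / (28.8144 + 13.3626 + 49.6225) = 13.8734 / 91.7996 = 0.15113

0.15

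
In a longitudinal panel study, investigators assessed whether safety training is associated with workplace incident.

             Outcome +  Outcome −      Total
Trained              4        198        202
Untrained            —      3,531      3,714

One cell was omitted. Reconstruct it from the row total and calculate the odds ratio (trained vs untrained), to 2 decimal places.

The missing cell is in the unexposed row: 3714 − 3531 = 183.
So a = 4, b = 198, c = 183, d = 3531.
OR = (a·d)/(b·c) = (4 × 3531) / (198 × 183) = 14124 / 36234 = 0.38980

0.39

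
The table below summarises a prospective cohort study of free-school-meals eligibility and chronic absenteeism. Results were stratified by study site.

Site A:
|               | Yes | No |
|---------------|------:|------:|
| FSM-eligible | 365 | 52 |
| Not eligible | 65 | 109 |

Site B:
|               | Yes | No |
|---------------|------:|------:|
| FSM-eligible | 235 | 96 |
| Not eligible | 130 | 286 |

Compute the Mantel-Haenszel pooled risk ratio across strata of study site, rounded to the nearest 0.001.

RR_MH = Σ(aᵢ·n₀ᵢ/nᵢ) / Σ(cᵢ·n₁ᵢ/nᵢ), with n₁ᵢ = aᵢ+bᵢ (exposed), n₀ᵢ = cᵢ+dᵢ (unexposed), nᵢ = n₁ᵢ+n₀ᵢ.
Stratum 1 (Site A): n₁ = 417, n₀ = 174, n = 591; a·n₀/n = 365·174/591 = 107.4619; c·n₁/n = 65·417/591 = 45.8629
Stratum 2 (Site B): n₁ = 331, n₀ = 416, n = 747; a·n₀/n = 235·416/747 = 130.8701; c·n₁/n = 130·331/747 = 57.6037
RR_MH = (107.4619 + 130.8701) / (45.8629 + 57.6037) = 238.3321 / 103.4667 = 2.30347

2.303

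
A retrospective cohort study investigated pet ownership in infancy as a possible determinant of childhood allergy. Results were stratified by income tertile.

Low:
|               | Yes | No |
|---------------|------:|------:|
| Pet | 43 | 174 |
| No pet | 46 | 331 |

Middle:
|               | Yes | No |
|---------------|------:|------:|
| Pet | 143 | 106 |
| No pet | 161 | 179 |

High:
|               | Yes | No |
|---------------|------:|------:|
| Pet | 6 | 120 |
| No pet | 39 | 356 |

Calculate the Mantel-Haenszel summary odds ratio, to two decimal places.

1.39

OR_MH = Σ(aᵢdᵢ/nᵢ) / Σ(bᵢcᵢ/nᵢ), where nᵢ is the stratum total.
Stratum 1 (Low): n = 594; a·d/n = 43·331/594 = 23.9613; b·c/n = 174·46/594 = 13.4747
Stratum 2 (Middle): n = 589; a·d/n = 143·179/589 = 43.4584; b·c/n = 106·161/589 = 28.9745
Stratum 3 (High): n = 521; a·d/n = 6·356/521 = 4.0998; b·c/n = 120·39/521 = 8.9827
OR_MH = (23.9613 + 43.4584 + 4.0998) / (13.4747 + 28.9745 + 8.9827) = 71.5195 / 51.4320 = 1.39056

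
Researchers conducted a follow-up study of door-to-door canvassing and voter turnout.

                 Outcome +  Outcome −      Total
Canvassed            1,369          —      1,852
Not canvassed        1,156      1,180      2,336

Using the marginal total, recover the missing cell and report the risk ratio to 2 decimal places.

The missing cell is in the exposed row: 1852 − 1369 = 483.
So a = 1369, b = 483, c = 1156, d = 1180.
RR = [a/(a+b)] / [c/(c+d)] = (1369/1852) / (1156/2336) = 0.73920/0.49486 = 1.49375

1.49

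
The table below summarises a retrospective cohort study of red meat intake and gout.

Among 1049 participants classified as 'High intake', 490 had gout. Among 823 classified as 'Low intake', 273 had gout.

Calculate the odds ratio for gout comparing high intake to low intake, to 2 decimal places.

From the description: a = 490, b = 559, c = 273, d = 550.
OR = (a·d)/(b·c) = (490 × 550) / (559 × 273) = 269500 / 152607 = 1.76597
The odds of gout are about 1.77 times as high in the high intake group.

1.77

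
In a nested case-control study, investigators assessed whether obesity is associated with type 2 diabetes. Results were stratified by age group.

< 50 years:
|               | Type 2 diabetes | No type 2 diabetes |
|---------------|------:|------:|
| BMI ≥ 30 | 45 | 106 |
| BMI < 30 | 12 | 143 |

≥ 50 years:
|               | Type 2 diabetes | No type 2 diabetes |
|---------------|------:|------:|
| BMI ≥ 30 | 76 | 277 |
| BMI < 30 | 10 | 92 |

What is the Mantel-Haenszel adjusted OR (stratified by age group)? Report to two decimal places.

OR_MH = Σ(aᵢdᵢ/nᵢ) / Σ(bᵢcᵢ/nᵢ), where nᵢ is the stratum total.
Stratum 1 (< 50 years): n = 306; a·d/n = 45·143/306 = 21.0294; b·c/n = 106·12/306 = 4.1569
Stratum 2 (≥ 50 years): n = 455; a·d/n = 76·92/455 = 15.3670; b·c/n = 277·10/455 = 6.0879
OR_MH = (21.0294 + 15.3670) / (4.1569 + 6.0879) = 36.3964 / 10.2448 = 3.55268

3.55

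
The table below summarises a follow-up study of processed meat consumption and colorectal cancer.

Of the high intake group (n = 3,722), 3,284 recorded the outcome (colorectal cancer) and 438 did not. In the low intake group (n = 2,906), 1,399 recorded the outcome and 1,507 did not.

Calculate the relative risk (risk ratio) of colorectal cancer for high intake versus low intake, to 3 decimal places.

1.833

From the description: a = 3284, b = 438, c = 1399, d = 1507.
Risk in exposed = 3284/3722 = 0.88232; risk in unexposed = 1399/2906 = 0.48142.
RR = 0.88232 / 0.48142 = 1.83276
The risk among the exposed is 1.83 times that among the unexposed.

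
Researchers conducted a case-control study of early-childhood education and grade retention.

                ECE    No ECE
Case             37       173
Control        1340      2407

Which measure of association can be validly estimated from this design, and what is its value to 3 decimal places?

Reading the table with exposure as columns: a = 37 (ECE, case), b = 1340 (ECE, non-case), c = 173 (No ECE, case), d = 2407.
This is a case-control study: participants were sampled on outcome status, so risks in the source population cannot be estimated directly — relative risk is not valid here. The odds ratio is the appropriate measure.
OR = (a·d)/(b·c) = (37 × 2407) / (1340 × 173) = 89059 / 231820 = 0.38417

0.384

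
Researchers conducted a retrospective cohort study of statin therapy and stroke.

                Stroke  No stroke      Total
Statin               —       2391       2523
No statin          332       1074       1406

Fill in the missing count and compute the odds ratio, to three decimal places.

The missing cell is in the exposed row: 2523 − 2391 = 132.
So a = 132, b = 2391, c = 332, d = 1074.
OR = (a·d)/(b·c) = (132 × 1074) / (2391 × 332) = 141768 / 793812 = 0.17859

0.179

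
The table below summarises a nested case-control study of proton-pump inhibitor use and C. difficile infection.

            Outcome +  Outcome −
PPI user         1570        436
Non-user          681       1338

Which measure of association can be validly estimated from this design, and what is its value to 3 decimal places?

Cells: a = 1570, b = 436, c = 681, d = 1338.
This is a nested case-control study: participants were sampled on outcome status, so risks in the source population cannot be estimated directly — relative risk is not valid here. The odds ratio is the appropriate measure.
OR = (a·d)/(b·c) = (1570 × 1338) / (436 × 681) = 2100660 / 296916 = 7.07493

7.075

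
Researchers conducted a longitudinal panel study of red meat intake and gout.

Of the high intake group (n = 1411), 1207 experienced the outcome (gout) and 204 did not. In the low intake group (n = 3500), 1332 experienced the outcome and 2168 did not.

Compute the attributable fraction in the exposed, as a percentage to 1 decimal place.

From the description: a = 1207, b = 204, c = 1332, d = 2168.
Risk in exposed = 1207/1411 = 0.85542; risk in unexposed = 1332/3500 = 0.38057.
RR = 0.85542/0.38057 = 2.24773
AR% = (RR − 1)/RR × 100 = (2.24773 − 1)/2.24773 × 100 = 55.5107%

55.5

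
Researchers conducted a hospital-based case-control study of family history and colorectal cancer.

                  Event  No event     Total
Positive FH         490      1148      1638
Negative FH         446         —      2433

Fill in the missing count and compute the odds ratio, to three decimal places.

1.902

The missing cell is in the unexposed row: 2433 − 446 = 1987.
So a = 490, b = 1148, c = 446, d = 1987.
OR = (a·d)/(b·c) = (490 × 1987) / (1148 × 446) = 973630 / 512008 = 1.90159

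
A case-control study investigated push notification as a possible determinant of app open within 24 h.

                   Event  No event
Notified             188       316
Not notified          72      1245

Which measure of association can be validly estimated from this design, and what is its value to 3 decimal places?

Cells: a = 188, b = 316, c = 72, d = 1245.
This is a case-control study: participants were sampled on outcome status, so risks in the source population cannot be estimated directly — relative risk is not valid here. The odds ratio is the appropriate measure.
OR = (a·d)/(b·c) = (188 × 1245) / (316 × 72) = 234060 / 22752 = 10.28745

10.287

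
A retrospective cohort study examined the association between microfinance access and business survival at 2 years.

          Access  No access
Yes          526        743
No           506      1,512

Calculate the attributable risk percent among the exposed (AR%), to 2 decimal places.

35.35

Reading the table with exposure as columns: a = 526 (Access, case), b = 506 (Access, non-case), c = 743 (No access, case), d = 1512.
Risk in exposed = 526/1032 = 0.50969; risk in unexposed = 743/2255 = 0.32949.
RR = 0.50969/0.32949 = 1.54691
AR% = (RR − 1)/RR × 100 = (1.54691 − 1)/1.54691 × 100 = 35.3548%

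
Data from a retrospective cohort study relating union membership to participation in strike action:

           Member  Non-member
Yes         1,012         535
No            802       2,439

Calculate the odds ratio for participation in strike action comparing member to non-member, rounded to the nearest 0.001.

Reading the table with exposure as columns: a = 1012 (Member, case), b = 802 (Member, non-case), c = 535 (Non-member, case), d = 2439.
OR = (a·d)/(b·c) = (1012 × 2439) / (802 × 535) = 2468268 / 429070 = 5.75260
The odds of participation in strike action are about 5.75 times as high in the member group.

5.753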